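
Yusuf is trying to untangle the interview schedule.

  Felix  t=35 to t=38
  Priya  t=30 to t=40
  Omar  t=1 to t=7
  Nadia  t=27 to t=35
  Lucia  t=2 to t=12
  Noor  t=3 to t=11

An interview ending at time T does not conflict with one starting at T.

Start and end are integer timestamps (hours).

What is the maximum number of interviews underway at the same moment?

Walk through starts and ends in time order (an end at T is processed before a start at T):
t=1 start Omar → 1
t=2 start Lucia → 2
t=3 start Noor → 3
t=7 end Omar → 2
t=11 end Noor → 1
t=12 end Lucia → 0
t=27 start Nadia → 1
t=30 start Priya → 2
t=35 end Nadia → 1
t=35 start Felix → 2
t=38 end Felix → 1
t=40 end Priya → 0
Peak is 3, at t=3 (Lucia, Noor, Omar).

3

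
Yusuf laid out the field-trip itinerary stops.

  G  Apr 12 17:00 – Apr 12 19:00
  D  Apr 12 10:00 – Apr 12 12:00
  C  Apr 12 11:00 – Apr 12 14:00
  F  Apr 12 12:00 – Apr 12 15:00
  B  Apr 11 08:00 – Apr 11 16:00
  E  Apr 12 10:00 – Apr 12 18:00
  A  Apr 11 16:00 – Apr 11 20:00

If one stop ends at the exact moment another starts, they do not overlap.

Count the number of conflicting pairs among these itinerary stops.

Two intervals overlap when each starts before the other ends.
Sorted by start: B, A, D, E, C, F, G.
A starts exactly when B ends (back-to-back, no overlap) — done with B.
D starts after A ends — done with A.
E starts before D ends → D and E overlap.
C starts before D ends → D and C overlap.
F starts exactly when D ends (back-to-back, no overlap) — done with D.
C starts before E ends → E and C overlap.
F starts before E ends → E and F overlap.
G starts before E ends → E and G overlap.
F starts before C ends → C and F overlap.
G starts after C ends.
G starts after F ends.
Overlapping pairs: C & D, C & E, C & F, D & E, E & F, E & G — 6 in total.

6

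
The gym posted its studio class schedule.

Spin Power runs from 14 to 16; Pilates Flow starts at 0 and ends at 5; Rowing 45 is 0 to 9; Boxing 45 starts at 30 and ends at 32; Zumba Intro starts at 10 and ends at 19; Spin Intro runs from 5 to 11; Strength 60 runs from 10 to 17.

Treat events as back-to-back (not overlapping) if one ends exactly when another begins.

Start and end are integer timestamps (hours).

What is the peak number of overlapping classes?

Walk through starts and ends in time order (an end at T is processed before a start at T):
0 start Pilates Flow → 1
0 start Rowing 45 → 2
5 end Pilates Flow → 1
5 start Spin Intro → 2
9 end Rowing 45 → 1
10 start Strength 60 → 2
10 start Zumba Intro → 3
11 end Spin Intro → 2
14 start Spin Power → 3
16 end Spin Power → 2
17 end Strength 60 → 1
19 end Zumba Intro → 0
30 start Boxing 45 → 1
32 end Boxing 45 → 0
Peak is 3, at 10 (Spin Intro, Strength 60, Zumba Intro).

3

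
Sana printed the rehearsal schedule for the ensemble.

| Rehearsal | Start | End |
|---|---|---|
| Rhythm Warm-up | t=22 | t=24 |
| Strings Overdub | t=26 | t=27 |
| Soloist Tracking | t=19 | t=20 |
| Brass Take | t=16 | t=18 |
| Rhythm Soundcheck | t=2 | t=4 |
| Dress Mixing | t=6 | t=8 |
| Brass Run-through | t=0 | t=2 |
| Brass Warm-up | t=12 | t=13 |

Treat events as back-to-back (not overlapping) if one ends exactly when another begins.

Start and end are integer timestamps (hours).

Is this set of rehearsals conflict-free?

Yes

Two intervals overlap when each starts before the other ends.
Sorted by start: Brass Run-through, Rhythm Soundcheck, Dress Mixing, Brass Warm-up, Brass Take, Soloist Tracking, Rhythm Warm-up, Strings Overdub.
Rhythm Soundcheck starts exactly when Brass Run-through ends (back-to-back, no overlap); Brass Run-through is clear from here.
Dress Mixing starts after Rhythm Soundcheck ends; Rhythm Soundcheck is clear from here.
Brass Warm-up starts after Dress Mixing ends; Dress Mixing is clear from here.
Brass Take starts after Brass Warm-up ends; Brass Warm-up is clear from here.
Soloist Tracking starts after Brass Take ends; Brass Take is clear from here.
Rhythm Warm-up starts after Soloist Tracking ends; Soloist Tracking is clear from here.
Strings Overdub starts after Rhythm Warm-up ends.
Every pair is clear; the schedule has no overlaps.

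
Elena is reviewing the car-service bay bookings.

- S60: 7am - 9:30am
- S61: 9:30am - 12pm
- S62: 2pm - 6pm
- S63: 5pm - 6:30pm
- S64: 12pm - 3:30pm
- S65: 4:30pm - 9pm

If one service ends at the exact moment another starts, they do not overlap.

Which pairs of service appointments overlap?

Sorted by start: S60, S61, S64, S62, S65, S63.
S61 starts exactly when S60 ends (back-to-back, no overlap) — done with S60.
S64 starts exactly when S61 ends (back-to-back, no overlap) — done with S61.
S62 starts before S64 ends → S64 and S62 overlap.
S65 starts after S64 ends — done with S64.
S65 starts before S62 ends → S62 and S65 overlap.
S63 starts before S62 ends → S62 and S63 overlap.
S63 starts before S65 ends → S65 and S63 overlap.

S62 & S63, S62 & S64, S62 & S65, S63 & S65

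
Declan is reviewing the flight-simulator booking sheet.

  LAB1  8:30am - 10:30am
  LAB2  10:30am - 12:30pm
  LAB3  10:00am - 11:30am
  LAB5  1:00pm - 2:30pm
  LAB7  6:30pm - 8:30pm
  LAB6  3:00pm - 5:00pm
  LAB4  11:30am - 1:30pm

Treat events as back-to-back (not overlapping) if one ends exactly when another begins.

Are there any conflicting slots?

Yes

Two intervals overlap when each starts before the other ends.
Sorted by start: LAB1, LAB3, LAB2, LAB4, LAB5, LAB6, LAB7.
LAB3 starts before LAB1 ends → LAB1 and LAB3 overlap.
That's a conflict, so the schedule is not conflict-free.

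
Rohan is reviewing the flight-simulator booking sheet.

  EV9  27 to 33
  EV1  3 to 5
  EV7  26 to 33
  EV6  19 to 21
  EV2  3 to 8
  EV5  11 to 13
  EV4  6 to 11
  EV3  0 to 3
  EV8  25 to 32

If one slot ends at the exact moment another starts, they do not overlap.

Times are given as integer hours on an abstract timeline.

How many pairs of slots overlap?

Two intervals overlap when each starts before the other ends.
Sorted by start: EV3, EV1, EV2, EV4, EV5, EV6, EV8, EV7, EV9.
EV1 starts exactly when EV3 ends (back-to-back, no overlap); EV3 is clear from here.
EV2 starts before EV1 ends → EV1 and EV2 overlap.
EV4 starts after EV1 ends; EV1 is clear from here.
EV4 starts before EV2 ends → EV2 and EV4 overlap.
EV5 starts after EV2 ends; EV2 is clear from here.
EV5 starts exactly when EV4 ends (back-to-back, no overlap); EV4 is clear from here.
EV6 starts after EV5 ends; EV5 is clear from here.
EV8 starts after EV6 ends; EV6 is clear from here.
EV7 starts before EV8 ends → EV8 and EV7 overlap.
EV9 starts before EV8 ends → EV8 and EV9 overlap.
EV9 starts before EV7 ends → EV7 and EV9 overlap.
Overlapping pairs: EV1 & EV2, EV2 & EV4, EV7 & EV8, EV7 & EV9, EV8 & EV9 — 5 in total.

5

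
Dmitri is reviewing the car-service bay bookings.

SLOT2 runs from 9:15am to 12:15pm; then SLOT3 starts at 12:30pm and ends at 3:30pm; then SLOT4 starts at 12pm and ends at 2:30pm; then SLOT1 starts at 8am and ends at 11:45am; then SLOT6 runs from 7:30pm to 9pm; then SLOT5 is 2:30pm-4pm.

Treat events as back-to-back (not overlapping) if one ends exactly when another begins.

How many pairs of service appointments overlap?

Check each pair: they overlap iff neither finishes before the other starts.
Sorted by start: SLOT1, SLOT2, SLOT4, SLOT3, SLOT5, SLOT6.
SLOT2 starts before SLOT1 ends → SLOT1 and SLOT2 overlap.
SLOT4 starts after SLOT1 ends, so SLOT1 has no further overlaps.
SLOT4 starts before SLOT2 ends → SLOT2 and SLOT4 overlap.
SLOT3 starts after SLOT2 ends, so SLOT2 has no further overlaps.
SLOT3 starts before SLOT4 ends → SLOT4 and SLOT3 overlap.
SLOT5 starts exactly when SLOT4 ends (back-to-back, no overlap), so SLOT4 has no further overlaps.
SLOT5 starts before SLOT3 ends → SLOT3 and SLOT5 overlap.
SLOT6 starts after SLOT3 ends.
SLOT6 starts after SLOT5 ends.
Overlapping pairs: SLOT1 & SLOT2, SLOT2 & SLOT4, SLOT3 & SLOT4, SLOT3 & SLOT5 — 4 in total.

4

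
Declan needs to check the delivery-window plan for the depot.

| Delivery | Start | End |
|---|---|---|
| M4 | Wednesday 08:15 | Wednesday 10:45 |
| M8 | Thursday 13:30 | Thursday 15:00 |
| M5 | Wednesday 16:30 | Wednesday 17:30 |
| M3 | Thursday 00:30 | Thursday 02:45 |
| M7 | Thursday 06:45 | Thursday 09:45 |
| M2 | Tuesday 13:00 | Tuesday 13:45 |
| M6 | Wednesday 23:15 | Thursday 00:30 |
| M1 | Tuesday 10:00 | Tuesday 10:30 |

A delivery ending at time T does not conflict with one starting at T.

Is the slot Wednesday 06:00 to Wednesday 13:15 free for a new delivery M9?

M1: ends Tuesday 10:30 at or before M9 starts Wednesday 06:00 → clear.
M2: ends Tuesday 13:45 at or before M9 starts Wednesday 06:00 → clear.
M4: starts Wednesday 08:15 before M9 ends Wednesday 13:15, and ends Wednesday 10:45 after M9 starts Wednesday 06:00 → overlap.
M5: starts Wednesday 16:30 at or after M9 ends Wednesday 13:15 → clear.
M6: starts Wednesday 23:15 at or after M9 ends Wednesday 13:15 → clear.
M3: starts Thursday 00:30 at or after M9 ends Wednesday 13:15 → clear.
M7: starts Thursday 06:45 at or after M9 ends Wednesday 13:15 → clear.
M8: starts Thursday 13:30 at or after M9 ends Wednesday 13:15 → clear.
M9 overlaps M4.

No — it overlaps M4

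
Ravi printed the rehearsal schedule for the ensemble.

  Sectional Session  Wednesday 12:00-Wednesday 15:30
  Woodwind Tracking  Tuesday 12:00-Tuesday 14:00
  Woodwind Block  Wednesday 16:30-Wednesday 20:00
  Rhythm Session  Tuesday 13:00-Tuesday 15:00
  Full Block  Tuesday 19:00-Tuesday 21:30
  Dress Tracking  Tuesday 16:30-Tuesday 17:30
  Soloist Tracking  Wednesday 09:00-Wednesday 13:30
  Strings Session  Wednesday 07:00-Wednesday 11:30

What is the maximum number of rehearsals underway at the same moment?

2

Walk through starts and ends in time order (an end at T is processed before a start at T):
Tuesday 12:00 start Woodwind Tracking → 1
Tuesday 13:00 start Rhythm Session → 2
Tuesday 14:00 end Woodwind Tracking → 1
Tuesday 15:00 end Rhythm Session → 0
Tuesday 16:30 start Dress Tracking → 1
Tuesday 17:30 end Dress Tracking → 0
Tuesday 19:00 start Full Block → 1
Tuesday 21:30 end Full Block → 0
Wednesday 07:00 start Strings Session → 1
Wednesday 09:00 start Soloist Tracking → 2
Wednesday 11:30 end Strings Session → 1
Wednesday 12:00 start Sectional Session → 2
Wednesday 13:30 end Soloist Tracking → 1
Wednesday 15:30 end Sectional Session → 0
Wednesday 16:30 start Woodwind Block → 1
Wednesday 20:00 end Woodwind Block → 0
Peak is 2, at Tuesday 13:00 (Rhythm Session, Woodwind Tracking).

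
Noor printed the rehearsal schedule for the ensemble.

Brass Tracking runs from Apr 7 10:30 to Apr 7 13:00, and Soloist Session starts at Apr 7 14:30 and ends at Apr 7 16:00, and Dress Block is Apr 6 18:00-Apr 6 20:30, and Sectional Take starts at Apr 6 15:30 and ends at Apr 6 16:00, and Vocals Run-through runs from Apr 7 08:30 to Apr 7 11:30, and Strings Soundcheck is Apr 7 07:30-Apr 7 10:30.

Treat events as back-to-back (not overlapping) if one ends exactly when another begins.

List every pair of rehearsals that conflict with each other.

Brass Tracking & Vocals Run-through, Strings Soundcheck & Vocals Run-through

Check each pair: they overlap iff neither finishes before the other starts.
Sorted by start: Sectional Take, Dress Block, Strings Soundcheck, Vocals Run-through, Brass Tracking, Soloist Session.
Dress Block starts after Sectional Take ends, so nothing later overlaps Sectional Take either.
Strings Soundcheck starts after Dress Block ends, so nothing later overlaps Dress Block either.
Vocals Run-through starts before Strings Soundcheck ends → Strings Soundcheck and Vocals Run-through overlap.
Brass Tracking starts exactly when Strings Soundcheck ends (back-to-back, no overlap), so nothing later overlaps Strings Soundcheck either.
Brass Tracking starts before Vocals Run-through ends → Vocals Run-through and Brass Tracking overlap.
Soloist Session starts after Vocals Run-through ends.
Soloist Session starts after Brass Tracking ends.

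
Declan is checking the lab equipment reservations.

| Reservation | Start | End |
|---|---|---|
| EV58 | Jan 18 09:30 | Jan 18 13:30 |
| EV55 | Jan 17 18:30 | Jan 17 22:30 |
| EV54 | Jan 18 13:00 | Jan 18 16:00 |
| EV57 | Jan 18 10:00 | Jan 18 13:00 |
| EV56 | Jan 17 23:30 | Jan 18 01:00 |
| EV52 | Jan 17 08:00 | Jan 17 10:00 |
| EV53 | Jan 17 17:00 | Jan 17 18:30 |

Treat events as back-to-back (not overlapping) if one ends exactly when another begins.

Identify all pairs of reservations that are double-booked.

EV54 & EV58, EV57 & EV58

Sorted by start: EV52, EV53, EV55, EV56, EV58, EV57, EV54.
EV53 starts after EV52 ends, so EV52 has no further overlaps.
EV55 starts exactly when EV53 ends (back-to-back, no overlap), so EV53 has no further overlaps.
EV56 starts after EV55 ends, so EV55 has no further overlaps.
EV58 starts after EV56 ends, so EV56 has no further overlaps.
EV57 starts before EV58 ends → EV58 and EV57 overlap.
EV54 starts before EV58 ends → EV58 and EV54 overlap.
EV54 starts exactly when EV57 ends (back-to-back, no overlap).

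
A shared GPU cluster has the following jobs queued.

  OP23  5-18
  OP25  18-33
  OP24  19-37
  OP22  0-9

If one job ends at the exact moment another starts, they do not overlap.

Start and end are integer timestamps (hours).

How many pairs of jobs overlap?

2

Sorted by start: OP22, OP23, OP25, OP24.
OP23 starts before OP22 ends → OP22 and OP23 overlap.
OP25 starts after OP22 ends, so nothing later overlaps OP22 either.
OP25 starts exactly when OP23 ends (back-to-back, no overlap), so nothing later overlaps OP23 either.
OP24 starts before OP25 ends → OP25 and OP24 overlap.
Overlapping pairs: OP22 & OP23, OP24 & OP25 — 2 in total.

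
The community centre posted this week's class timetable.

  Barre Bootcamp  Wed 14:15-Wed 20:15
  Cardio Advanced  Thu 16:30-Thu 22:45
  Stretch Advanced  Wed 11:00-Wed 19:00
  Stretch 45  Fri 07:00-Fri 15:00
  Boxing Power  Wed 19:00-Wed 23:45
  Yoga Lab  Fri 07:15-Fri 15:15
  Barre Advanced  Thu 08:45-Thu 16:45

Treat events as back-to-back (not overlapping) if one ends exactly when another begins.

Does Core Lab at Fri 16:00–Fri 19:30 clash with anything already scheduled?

No — it doesn't clash with anything

Stretch Advanced: ends Wed 19:00 at or before Core Lab starts Fri 16:00 → clear.
Barre Bootcamp: ends Wed 20:15 at or before Core Lab starts Fri 16:00 → clear.
Boxing Power: ends Wed 23:45 at or before Core Lab starts Fri 16:00 → clear.
Barre Advanced: ends Thu 16:45 at or before Core Lab starts Fri 16:00 → clear.
Cardio Advanced: ends Thu 22:45 at or before Core Lab starts Fri 16:00 → clear.
Stretch 45: ends Fri 15:00 at or before Core Lab starts Fri 16:00 → clear.
Yoga Lab: ends Fri 15:15 at or before Core Lab starts Fri 16:00 → clear.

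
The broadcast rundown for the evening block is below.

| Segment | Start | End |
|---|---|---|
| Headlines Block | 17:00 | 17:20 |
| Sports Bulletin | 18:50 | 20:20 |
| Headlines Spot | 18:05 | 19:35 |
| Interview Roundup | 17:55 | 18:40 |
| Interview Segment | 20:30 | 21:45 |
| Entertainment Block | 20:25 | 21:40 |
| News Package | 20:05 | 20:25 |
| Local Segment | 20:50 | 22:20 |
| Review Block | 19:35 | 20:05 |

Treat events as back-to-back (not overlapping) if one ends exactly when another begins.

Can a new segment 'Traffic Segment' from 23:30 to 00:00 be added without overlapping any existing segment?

Yes — the slot is free

Headlines Block: ends 17:20 at or before Traffic Segment starts 23:30 → clear.
Interview Roundup: ends 18:40 at or before Traffic Segment starts 23:30 → clear.
Headlines Spot: ends 19:35 at or before Traffic Segment starts 23:30 → clear.
Sports Bulletin: ends 20:20 at or before Traffic Segment starts 23:30 → clear.
Review Block: ends 20:05 at or before Traffic Segment starts 23:30 → clear.
News Package: ends 20:25 at or before Traffic Segment starts 23:30 → clear.
Entertainment Block: ends 21:40 at or before Traffic Segment starts 23:30 → clear.
Interview Segment: ends 21:45 at or before Traffic Segment starts 23:30 → clear.
Local Segment: ends 22:20 at or before Traffic Segment starts 23:30 → clear.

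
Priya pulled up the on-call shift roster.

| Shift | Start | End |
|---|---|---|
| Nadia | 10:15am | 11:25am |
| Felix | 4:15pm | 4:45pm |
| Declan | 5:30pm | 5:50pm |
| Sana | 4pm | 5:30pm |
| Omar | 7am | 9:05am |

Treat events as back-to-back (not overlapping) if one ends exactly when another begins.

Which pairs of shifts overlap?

Felix & Sana

Sorted by start: Omar, Nadia, Sana, Felix, Declan.
Nadia starts after Omar ends — done with Omar.
Sana starts after Nadia ends — done with Nadia.
Felix starts before Sana ends → Sana and Felix overlap.
Declan starts exactly when Sana ends (back-to-back, no overlap).
Declan starts after Felix ends.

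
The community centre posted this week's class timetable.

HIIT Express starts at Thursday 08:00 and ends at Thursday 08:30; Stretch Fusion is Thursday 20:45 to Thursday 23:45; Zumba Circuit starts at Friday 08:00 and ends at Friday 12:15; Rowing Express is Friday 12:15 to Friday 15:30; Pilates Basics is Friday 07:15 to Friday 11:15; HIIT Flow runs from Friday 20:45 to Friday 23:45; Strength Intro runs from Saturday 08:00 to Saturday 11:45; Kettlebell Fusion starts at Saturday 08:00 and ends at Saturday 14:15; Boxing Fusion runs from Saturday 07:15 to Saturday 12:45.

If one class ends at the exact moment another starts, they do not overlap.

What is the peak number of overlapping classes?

3

Sort all start/end points and keep a running count:
Thursday 08:00 start HIIT Express → 1
Thursday 08:30 end HIIT Express → 0
Thursday 20:45 start Stretch Fusion → 1
Thursday 23:45 end Stretch Fusion → 0
Friday 07:15 start Pilates Basics → 1
Friday 08:00 start Zumba Circuit → 2
Friday 11:15 end Pilates Basics → 1
Friday 12:15 end Zumba Circuit → 0
Friday 12:15 start Rowing Express → 1
Friday 15:30 end Rowing Express → 0
Friday 20:45 start HIIT Flow → 1
Friday 23:45 end HIIT Flow → 0
Saturday 07:15 start Boxing Fusion → 1
Saturday 08:00 start Kettlebell Fusion → 2
Saturday 08:00 start Strength Intro → 3
Saturday 11:45 end Strength Intro → 2
Saturday 12:45 end Boxing Fusion → 1
Saturday 14:15 end Kettlebell Fusion → 0
Peak is 3, at Saturday 08:00 (Boxing Fusion, Kettlebell Fusion, Strength Intro).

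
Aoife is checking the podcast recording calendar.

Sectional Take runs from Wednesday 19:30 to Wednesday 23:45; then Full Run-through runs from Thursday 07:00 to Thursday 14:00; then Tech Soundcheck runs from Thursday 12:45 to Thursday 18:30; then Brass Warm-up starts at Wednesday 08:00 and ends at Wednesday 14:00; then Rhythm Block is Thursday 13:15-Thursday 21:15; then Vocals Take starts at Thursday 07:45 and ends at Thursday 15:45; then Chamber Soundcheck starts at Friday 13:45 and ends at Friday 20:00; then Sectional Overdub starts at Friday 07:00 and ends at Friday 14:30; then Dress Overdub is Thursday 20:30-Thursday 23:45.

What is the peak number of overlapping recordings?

Sort all start/end points and keep a running count:
Wednesday 08:00 start Brass Warm-up → 1
Wednesday 14:00 end Brass Warm-up → 0
Wednesday 19:30 start Sectional Take → 1
Wednesday 23:45 end Sectional Take → 0
Thursday 07:00 start Full Run-through → 1
Thursday 07:45 start Vocals Take → 2
Thursday 12:45 start Tech Soundcheck → 3
Thursday 13:15 start Rhythm Block → 4
Thursday 14:00 end Full Run-through → 3
Thursday 15:45 end Vocals Take → 2
Thursday 18:30 end Tech Soundcheck → 1
Thursday 20:30 start Dress Overdub → 2
Thursday 21:15 end Rhythm Block → 1
Thursday 23:45 end Dress Overdub → 0
Friday 07:00 start Sectional Overdub → 1
Friday 13:45 start Chamber Soundcheck → 2
Friday 14:30 end Sectional Overdub → 1
Friday 20:00 end Chamber Soundcheck → 0
Peak is 4, at Thursday 13:15 (Full Run-through, Rhythm Block, Tech Soundcheck, Vocals Take).

4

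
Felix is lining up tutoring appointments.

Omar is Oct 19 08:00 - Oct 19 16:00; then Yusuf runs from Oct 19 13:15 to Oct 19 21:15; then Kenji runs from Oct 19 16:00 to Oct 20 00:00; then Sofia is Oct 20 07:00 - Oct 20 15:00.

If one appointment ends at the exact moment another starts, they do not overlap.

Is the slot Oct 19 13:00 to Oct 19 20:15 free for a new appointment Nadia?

Omar: starts Oct 19 08:00 before Nadia ends Oct 19 20:15, and ends Oct 19 16:00 after Nadia starts Oct 19 13:00 → overlap.
Yusuf: starts Oct 19 13:15 before Nadia ends Oct 19 20:15, and ends Oct 19 21:15 after Nadia starts Oct 19 13:00 → overlap.
Kenji: starts Oct 19 16:00 before Nadia ends Oct 19 20:15, and ends Oct 20 00:00 after Nadia starts Oct 19 13:00 → overlap.
Sofia: starts Oct 20 07:00 at or after Nadia ends Oct 19 20:15 → clear.
Nadia overlaps Omar, Yusuf, Kenji.

No — it overlaps Kenji, Omar, Yusuf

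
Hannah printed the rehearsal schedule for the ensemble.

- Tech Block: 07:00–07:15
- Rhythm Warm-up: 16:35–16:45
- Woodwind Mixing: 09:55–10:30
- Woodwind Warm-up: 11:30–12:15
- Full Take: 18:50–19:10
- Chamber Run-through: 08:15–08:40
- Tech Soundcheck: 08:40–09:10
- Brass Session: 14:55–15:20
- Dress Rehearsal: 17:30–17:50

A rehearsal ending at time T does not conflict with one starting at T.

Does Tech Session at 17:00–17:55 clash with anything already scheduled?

Yes — it overlaps Dress Rehearsal

Tech Block: ends 07:15 at or before Tech Session starts 17:00 → clear.
Chamber Run-through: ends 08:40 at or before Tech Session starts 17:00 → clear.
Tech Soundcheck: ends 09:10 at or before Tech Session starts 17:00 → clear.
Woodwind Mixing: ends 10:30 at or before Tech Session starts 17:00 → clear.
Woodwind Warm-up: ends 12:15 at or before Tech Session starts 17:00 → clear.
Brass Session: ends 15:20 at or before Tech Session starts 17:00 → clear.
Rhythm Warm-up: ends 16:45 at or before Tech Session starts 17:00 → clear.
Dress Rehearsal: starts 17:30 before Tech Session ends 17:55, and ends 17:50 after Tech Session starts 17:00 → overlap.
Full Take: starts 18:50 at or after Tech Session ends 17:55 → clear.
Tech Session overlaps Dress Rehearsal.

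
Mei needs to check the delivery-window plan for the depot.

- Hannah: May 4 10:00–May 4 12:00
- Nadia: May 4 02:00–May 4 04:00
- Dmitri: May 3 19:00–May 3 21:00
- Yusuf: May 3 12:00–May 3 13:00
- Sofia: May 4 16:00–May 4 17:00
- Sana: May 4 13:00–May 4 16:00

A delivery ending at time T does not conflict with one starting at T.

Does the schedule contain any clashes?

No

Check each pair: they overlap iff neither finishes before the other starts.
Sorted by start: Yusuf, Dmitri, Nadia, Hannah, Sana, Sofia.
Dmitri starts after Yusuf ends, so nothing later overlaps Yusuf either.
Nadia starts after Dmitri ends, so nothing later overlaps Dmitri either.
Hannah starts after Nadia ends, so nothing later overlaps Nadia either.
Sana starts after Hannah ends, so nothing later overlaps Hannah either.
Sofia starts exactly when Sana ends (back-to-back, no overlap).
Every pair is clear; the schedule has no overlaps.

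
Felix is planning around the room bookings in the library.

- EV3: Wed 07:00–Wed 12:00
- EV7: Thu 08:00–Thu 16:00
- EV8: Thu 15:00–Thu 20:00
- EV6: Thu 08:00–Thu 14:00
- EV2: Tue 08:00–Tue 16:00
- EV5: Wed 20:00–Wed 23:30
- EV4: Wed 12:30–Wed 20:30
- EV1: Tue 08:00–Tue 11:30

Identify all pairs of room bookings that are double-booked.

EV1 & EV2, EV4 & EV5, EV6 & EV7, EV7 & EV8

Two intervals overlap when each starts before the other ends.
Sorted by start: EV1, EV2, EV3, EV4, EV5, EV6, EV7, EV8.
EV2 starts before EV1 ends → EV1 and EV2 overlap.
EV3 starts after EV1 ends — done with EV1.
EV3 starts after EV2 ends — done with EV2.
EV4 starts after EV3 ends — done with EV3.
EV5 starts before EV4 ends → EV4 and EV5 overlap.
EV6 starts after EV4 ends — done with EV4.
EV6 starts after EV5 ends — done with EV5.
EV7 starts before EV6 ends → EV6 and EV7 overlap.
EV8 starts after EV6 ends.
EV8 starts before EV7 ends → EV7 and EV8 overlap.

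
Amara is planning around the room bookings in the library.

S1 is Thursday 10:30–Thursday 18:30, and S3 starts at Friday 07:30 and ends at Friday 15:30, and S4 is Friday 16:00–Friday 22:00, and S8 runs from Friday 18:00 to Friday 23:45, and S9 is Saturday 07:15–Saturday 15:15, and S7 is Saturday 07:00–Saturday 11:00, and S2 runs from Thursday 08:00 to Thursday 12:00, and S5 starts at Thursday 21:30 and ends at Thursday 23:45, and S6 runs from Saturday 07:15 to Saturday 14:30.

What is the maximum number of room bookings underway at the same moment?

3

Sort all start/end points and keep a running count:
Thursday 08:00 start S2 → 1
Thursday 10:30 start S1 → 2
Thursday 12:00 end S2 → 1
Thursday 18:30 end S1 → 0
Thursday 21:30 start S5 → 1
Thursday 23:45 end S5 → 0
Friday 07:30 start S3 → 1
Friday 15:30 end S3 → 0
Friday 16:00 start S4 → 1
Friday 18:00 start S8 → 2
Friday 22:00 end S4 → 1
Friday 23:45 end S8 → 0
Saturday 07:00 start S7 → 1
Saturday 07:15 start S6 → 2
Saturday 07:15 start S9 → 3
Saturday 11:00 end S7 → 2
Saturday 14:30 end S6 → 1
Saturday 15:15 end S9 → 0
Peak is 3, at Saturday 07:15 (S6, S7, S9).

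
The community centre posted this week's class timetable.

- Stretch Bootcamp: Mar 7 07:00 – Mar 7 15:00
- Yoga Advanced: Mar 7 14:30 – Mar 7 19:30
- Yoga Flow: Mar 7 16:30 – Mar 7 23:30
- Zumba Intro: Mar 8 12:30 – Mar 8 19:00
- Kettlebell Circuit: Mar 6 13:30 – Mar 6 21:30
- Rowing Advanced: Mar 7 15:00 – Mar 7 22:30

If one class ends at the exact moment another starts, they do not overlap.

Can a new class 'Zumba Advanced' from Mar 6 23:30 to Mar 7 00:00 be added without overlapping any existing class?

Kettlebell Circuit: ends Mar 6 21:30 at or before Zumba Advanced starts Mar 6 23:30 → clear.
Stretch Bootcamp: starts Mar 7 07:00 at or after Zumba Advanced ends Mar 7 00:00 → clear.
Yoga Advanced: starts Mar 7 14:30 at or after Zumba Advanced ends Mar 7 00:00 → clear.
Rowing Advanced: starts Mar 7 15:00 at or after Zumba Advanced ends Mar 7 00:00 → clear.
Yoga Flow: starts Mar 7 16:30 at or after Zumba Advanced ends Mar 7 00:00 → clear.
Zumba Intro: starts Mar 8 12:30 at or after Zumba Advanced ends Mar 7 00:00 → clear.

Yes — the slot is free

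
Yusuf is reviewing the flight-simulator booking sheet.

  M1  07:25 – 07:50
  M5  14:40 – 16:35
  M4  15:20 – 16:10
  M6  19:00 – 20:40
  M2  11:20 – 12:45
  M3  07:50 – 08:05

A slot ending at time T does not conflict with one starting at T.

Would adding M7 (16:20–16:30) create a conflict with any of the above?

Yes — it overlaps M5

M1: ends 07:50 at or before M7 starts 16:20 → clear.
M3: ends 08:05 at or before M7 starts 16:20 → clear.
M2: ends 12:45 at or before M7 starts 16:20 → clear.
M5: starts 14:40 before M7 ends 16:30, and ends 16:35 after M7 starts 16:20 → overlap.
M4: ends 16:10 at or before M7 starts 16:20 → clear.
M6: starts 19:00 at or after M7 ends 16:30 → clear.
M7 overlaps M5.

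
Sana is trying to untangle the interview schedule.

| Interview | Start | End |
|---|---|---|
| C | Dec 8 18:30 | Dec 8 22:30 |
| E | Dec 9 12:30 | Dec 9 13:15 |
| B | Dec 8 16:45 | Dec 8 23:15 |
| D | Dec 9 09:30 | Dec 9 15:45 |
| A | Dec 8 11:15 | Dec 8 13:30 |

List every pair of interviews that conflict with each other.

B & C, D & E

Two intervals overlap when each starts before the other ends.
Sorted by start: A, B, C, D, E.
B starts after A ends; A is clear from here.
C starts before B ends → B and C overlap.
D starts after B ends; B is clear from here.
D starts after C ends; C is clear from here.
E starts before D ends → D and E overlap.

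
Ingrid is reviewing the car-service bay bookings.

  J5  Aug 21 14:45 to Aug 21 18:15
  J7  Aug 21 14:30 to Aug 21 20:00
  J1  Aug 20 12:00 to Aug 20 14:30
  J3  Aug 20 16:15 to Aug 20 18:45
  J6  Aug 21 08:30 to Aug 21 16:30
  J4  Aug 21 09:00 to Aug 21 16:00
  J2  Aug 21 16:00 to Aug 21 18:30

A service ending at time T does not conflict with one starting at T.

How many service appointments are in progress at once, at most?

Sort all start/end points and keep a running count:
Aug 20 12:00 start J1 → 1
Aug 20 14:30 end J1 → 0
Aug 20 16:15 start J3 → 1
Aug 20 18:45 end J3 → 0
Aug 21 08:30 start J6 → 1
Aug 21 09:00 start J4 → 2
Aug 21 14:30 start J7 → 3
Aug 21 14:45 start J5 → 4
Aug 21 16:00 end J4 → 3
Aug 21 16:00 start J2 → 4
Aug 21 16:30 end J6 → 3
Aug 21 18:15 end J5 → 2
Aug 21 18:30 end J2 → 1
Aug 21 20:00 end J7 → 0
Peak is 4, at Aug 21 14:45 (J4, J5, J6, J7).

4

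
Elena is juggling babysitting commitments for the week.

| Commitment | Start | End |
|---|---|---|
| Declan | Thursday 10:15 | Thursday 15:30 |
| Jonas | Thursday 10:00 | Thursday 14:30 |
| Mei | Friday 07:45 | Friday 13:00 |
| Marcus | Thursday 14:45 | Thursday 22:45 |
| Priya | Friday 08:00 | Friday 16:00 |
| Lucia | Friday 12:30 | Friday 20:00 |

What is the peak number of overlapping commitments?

Sweep the timeline, counting +1 at each start and −1 at each end (ends before starts at a tie):
Thursday 10:00 start Jonas → 1
Thursday 10:15 start Declan → 2
Thursday 14:30 end Jonas → 1
Thursday 14:45 start Marcus → 2
Thursday 15:30 end Declan → 1
Thursday 22:45 end Marcus → 0
Friday 07:45 start Mei → 1
Friday 08:00 start Priya → 2
Friday 12:30 start Lucia → 3
Friday 13:00 end Mei → 2
Friday 16:00 end Priya → 1
Friday 20:00 end Lucia → 0
Peak is 3, at Friday 12:30 (Lucia, Mei, Priya).

3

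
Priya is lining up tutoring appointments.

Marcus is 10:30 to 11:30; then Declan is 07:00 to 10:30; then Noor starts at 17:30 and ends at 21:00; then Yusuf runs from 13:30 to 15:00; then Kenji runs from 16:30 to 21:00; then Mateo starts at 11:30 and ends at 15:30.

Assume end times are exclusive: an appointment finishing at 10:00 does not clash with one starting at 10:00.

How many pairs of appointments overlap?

2

Check each pair: they overlap iff neither finishes before the other starts.
Sorted by start: Declan, Marcus, Mateo, Yusuf, Kenji, Noor.
Marcus starts exactly when Declan ends (back-to-back, no overlap), so nothing later overlaps Declan either.
Mateo starts exactly when Marcus ends (back-to-back, no overlap), so nothing later overlaps Marcus either.
Yusuf starts before Mateo ends → Mateo and Yusuf overlap.
Kenji starts after Mateo ends, so nothing later overlaps Mateo either.
Kenji starts after Yusuf ends, so nothing later overlaps Yusuf either.
Noor starts before Kenji ends → Kenji and Noor overlap.
Overlapping pairs: Kenji & Noor, Mateo & Yusuf — 2 in total.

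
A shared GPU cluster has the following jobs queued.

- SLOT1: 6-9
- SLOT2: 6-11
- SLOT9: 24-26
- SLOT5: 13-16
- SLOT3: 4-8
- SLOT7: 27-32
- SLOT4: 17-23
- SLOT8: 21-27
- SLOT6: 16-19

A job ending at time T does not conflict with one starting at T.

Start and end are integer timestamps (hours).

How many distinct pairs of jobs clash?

6

Two intervals overlap when each starts before the other ends.
Sorted by start: SLOT3, SLOT1, SLOT2, SLOT5, SLOT6, SLOT4, SLOT8, SLOT9, SLOT7.
SLOT1 starts before SLOT3 ends → SLOT3 and SLOT1 overlap.
SLOT2 starts before SLOT3 ends → SLOT3 and SLOT2 overlap.
SLOT5 starts after SLOT3 ends, so nothing later overlaps SLOT3 either.
SLOT2 starts before SLOT1 ends → SLOT1 and SLOT2 overlap.
SLOT5 starts after SLOT1 ends, so nothing later overlaps SLOT1 either.
SLOT5 starts after SLOT2 ends, so nothing later overlaps SLOT2 either.
SLOT6 starts exactly when SLOT5 ends (back-to-back, no overlap), so nothing later overlaps SLOT5 either.
SLOT4 starts before SLOT6 ends → SLOT6 and SLOT4 overlap.
SLOT8 starts after SLOT6 ends, so nothing later overlaps SLOT6 either.
SLOT8 starts before SLOT4 ends → SLOT4 and SLOT8 overlap.
SLOT9 starts after SLOT4 ends, so nothing later overlaps SLOT4 either.
SLOT9 starts before SLOT8 ends → SLOT8 and SLOT9 overlap.
SLOT7 starts exactly when SLOT8 ends (back-to-back, no overlap).
SLOT7 starts after SLOT9 ends.
Overlapping pairs: SLOT1 & SLOT2, SLOT1 & SLOT3, SLOT2 & SLOT3, SLOT4 & SLOT6, SLOT4 & SLOT8, SLOT8 & SLOT9 — 6 in total.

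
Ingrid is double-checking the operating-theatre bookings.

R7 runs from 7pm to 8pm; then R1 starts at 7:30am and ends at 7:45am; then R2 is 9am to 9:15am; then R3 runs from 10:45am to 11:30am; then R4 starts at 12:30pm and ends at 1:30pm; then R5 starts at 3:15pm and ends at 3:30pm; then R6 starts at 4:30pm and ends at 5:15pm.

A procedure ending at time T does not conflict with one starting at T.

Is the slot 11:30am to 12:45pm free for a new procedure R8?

No — it overlaps R4

R1: ends 7:45am at or before R8 starts 11:30am → clear.
R2: ends 9:15am at or before R8 starts 11:30am → clear.
R3: ends 11:30am at or before R8 starts 11:30am → clear.
R4: starts 12:30pm before R8 ends 12:45pm, and ends 1:30pm after R8 starts 11:30am → overlap.
R5: starts 3:15pm at or after R8 ends 12:45pm → clear.
R6: starts 4:30pm at or after R8 ends 12:45pm → clear.
R7: starts 7pm at or after R8 ends 12:45pm → clear.
R8 overlaps R4.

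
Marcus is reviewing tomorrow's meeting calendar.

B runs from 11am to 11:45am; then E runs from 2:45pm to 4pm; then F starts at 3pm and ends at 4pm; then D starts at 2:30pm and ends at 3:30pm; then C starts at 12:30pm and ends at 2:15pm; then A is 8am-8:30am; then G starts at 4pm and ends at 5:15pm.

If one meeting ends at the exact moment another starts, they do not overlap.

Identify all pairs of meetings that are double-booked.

Sorted by start: A, B, C, D, E, F, G.
B starts after A ends — done with A.
C starts after B ends — done with B.
D starts after C ends — done with C.
E starts before D ends → D and E overlap.
F starts before D ends → D and F overlap.
G starts after D ends.
F starts before E ends → E and F overlap.
G starts exactly when E ends (back-to-back, no overlap).
G starts exactly when F ends (back-to-back, no overlap).

D & E, D & F, E & F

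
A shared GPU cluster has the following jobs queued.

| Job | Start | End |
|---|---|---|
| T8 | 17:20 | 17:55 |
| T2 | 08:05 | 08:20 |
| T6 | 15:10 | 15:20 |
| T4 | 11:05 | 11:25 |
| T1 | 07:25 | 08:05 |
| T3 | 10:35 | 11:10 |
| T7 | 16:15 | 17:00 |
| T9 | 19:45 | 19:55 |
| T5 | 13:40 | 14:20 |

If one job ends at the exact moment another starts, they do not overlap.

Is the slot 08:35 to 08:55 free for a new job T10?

T1: ends 08:05 at or before T10 starts 08:35 → clear.
T2: ends 08:20 at or before T10 starts 08:35 → clear.
T3: starts 10:35 at or after T10 ends 08:55 → clear.
T4: starts 11:05 at or after T10 ends 08:55 → clear.
T5: starts 13:40 at or after T10 ends 08:55 → clear.
T6: starts 15:10 at or after T10 ends 08:55 → clear.
T7: starts 16:15 at or after T10 ends 08:55 → clear.
T8: starts 17:20 at or after T10 ends 08:55 → clear.
T9: starts 19:45 at or after T10 ends 08:55 → clear.

Yes — the slot is free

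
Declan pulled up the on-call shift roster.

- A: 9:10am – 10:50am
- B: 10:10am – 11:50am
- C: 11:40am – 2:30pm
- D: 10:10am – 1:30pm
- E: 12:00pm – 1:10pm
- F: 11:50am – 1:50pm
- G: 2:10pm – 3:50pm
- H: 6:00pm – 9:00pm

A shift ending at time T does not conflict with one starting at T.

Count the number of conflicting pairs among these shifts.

11

Sorted by start: A, B, D, C, F, E, G, H.
B starts before A ends → A and B overlap.
D starts before A ends → A and D overlap.
C starts after A ends, so nothing later overlaps A either.
D starts before B ends → B and D overlap.
C starts before B ends → B and C overlap.
F starts exactly when B ends (back-to-back, no overlap), so nothing later overlaps B either.
C starts before D ends → D and C overlap.
F starts before D ends → D and F overlap.
E starts before D ends → D and E overlap.
G starts after D ends, so nothing later overlaps D either.
F starts before C ends → C and F overlap.
E starts before C ends → C and E overlap.
G starts before C ends → C and G overlap.
H starts after C ends.
E starts before F ends → F and E overlap.
G starts after F ends, so nothing later overlaps F either.
G starts after E ends, so nothing later overlaps E either.
H starts after G ends.
Overlapping pairs: A & B, A & D, B & C, B & D, C & D, C & E, C & F, C & G, D & E, D & F, E & F — 11 in total.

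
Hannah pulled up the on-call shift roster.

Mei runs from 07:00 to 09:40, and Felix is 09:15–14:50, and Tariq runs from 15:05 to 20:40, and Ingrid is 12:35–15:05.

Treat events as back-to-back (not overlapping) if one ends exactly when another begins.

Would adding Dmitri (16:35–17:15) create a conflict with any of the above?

Yes — it overlaps Tariq

Mei: ends 09:40 at or before Dmitri starts 16:35 → clear.
Felix: ends 14:50 at or before Dmitri starts 16:35 → clear.
Ingrid: ends 15:05 at or before Dmitri starts 16:35 → clear.
Tariq: starts 15:05 before Dmitri ends 17:15, and ends 20:40 after Dmitri starts 16:35 → overlap.
Dmitri overlaps Tariq.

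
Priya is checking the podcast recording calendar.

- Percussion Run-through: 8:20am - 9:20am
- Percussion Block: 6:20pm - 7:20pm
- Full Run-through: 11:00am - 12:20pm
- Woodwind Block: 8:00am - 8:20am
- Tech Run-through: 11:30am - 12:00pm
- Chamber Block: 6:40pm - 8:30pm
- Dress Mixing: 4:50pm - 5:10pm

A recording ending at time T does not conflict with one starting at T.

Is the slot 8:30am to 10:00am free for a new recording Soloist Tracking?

Woodwind Block: ends 8:20am at or before Soloist Tracking starts 8:30am → clear.
Percussion Run-through: starts 8:20am before Soloist Tracking ends 10:00am, and ends 9:20am after Soloist Tracking starts 8:30am → overlap.
Full Run-through: starts 11:00am at or after Soloist Tracking ends 10:00am → clear.
Tech Run-through: starts 11:30am at or after Soloist Tracking ends 10:00am → clear.
Dress Mixing: starts 4:50pm at or after Soloist Tracking ends 10:00am → clear.
Percussion Block: starts 6:20pm at or after Soloist Tracking ends 10:00am → clear.
Chamber Block: starts 6:40pm at or after Soloist Tracking ends 10:00am → clear.
Soloist Tracking overlaps Percussion Run-through.

No — it overlaps Percussion Run-through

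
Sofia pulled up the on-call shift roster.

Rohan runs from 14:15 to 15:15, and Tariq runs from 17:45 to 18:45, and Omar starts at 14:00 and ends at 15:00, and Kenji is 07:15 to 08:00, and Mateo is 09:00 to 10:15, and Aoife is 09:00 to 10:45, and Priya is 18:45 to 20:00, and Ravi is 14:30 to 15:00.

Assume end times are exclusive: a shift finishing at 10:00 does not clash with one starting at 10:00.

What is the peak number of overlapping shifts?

3

Sort all start/end points and keep a running count:
07:15 start Kenji → 1
08:00 end Kenji → 0
09:00 start Aoife → 1
09:00 start Mateo → 2
10:15 end Mateo → 1
10:45 end Aoife → 0
14:00 start Omar → 1
14:15 start Rohan → 2
14:30 start Ravi → 3
15:00 end Omar → 2
15:00 end Ravi → 1
15:15 end Rohan → 0
17:45 start Tariq → 1
18:45 end Tariq → 0
18:45 start Priya → 1
20:00 end Priya → 0
Peak is 3, at 14:30 (Omar, Ravi, Rohan).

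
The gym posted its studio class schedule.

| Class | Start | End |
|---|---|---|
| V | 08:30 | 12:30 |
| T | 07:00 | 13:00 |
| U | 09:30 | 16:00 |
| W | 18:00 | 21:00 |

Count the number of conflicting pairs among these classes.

3

Check each pair: they overlap iff neither finishes before the other starts.
Sorted by start: T, V, U, W.
V starts before T ends → T and V overlap.
U starts before T ends → T and U overlap.
W starts after T ends.
U starts before V ends → V and U overlap.
W starts after V ends.
W starts after U ends.
Overlapping pairs: T & U, T & V, U & V — 3 in total.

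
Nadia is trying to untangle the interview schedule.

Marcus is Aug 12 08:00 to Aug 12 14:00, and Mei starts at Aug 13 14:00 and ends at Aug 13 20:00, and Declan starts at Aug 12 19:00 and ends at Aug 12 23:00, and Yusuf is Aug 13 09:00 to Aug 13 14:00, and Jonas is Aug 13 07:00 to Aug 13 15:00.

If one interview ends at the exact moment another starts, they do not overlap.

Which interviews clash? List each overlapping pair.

Jonas & Mei, Jonas & Yusuf

Sorted by start: Marcus, Declan, Jonas, Yusuf, Mei.
Declan starts after Marcus ends; Marcus is clear from here.
Jonas starts after Declan ends; Declan is clear from here.
Yusuf starts before Jonas ends → Jonas and Yusuf overlap.
Mei starts before Jonas ends → Jonas and Mei overlap.
Mei starts exactly when Yusuf ends (back-to-back, no overlap).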